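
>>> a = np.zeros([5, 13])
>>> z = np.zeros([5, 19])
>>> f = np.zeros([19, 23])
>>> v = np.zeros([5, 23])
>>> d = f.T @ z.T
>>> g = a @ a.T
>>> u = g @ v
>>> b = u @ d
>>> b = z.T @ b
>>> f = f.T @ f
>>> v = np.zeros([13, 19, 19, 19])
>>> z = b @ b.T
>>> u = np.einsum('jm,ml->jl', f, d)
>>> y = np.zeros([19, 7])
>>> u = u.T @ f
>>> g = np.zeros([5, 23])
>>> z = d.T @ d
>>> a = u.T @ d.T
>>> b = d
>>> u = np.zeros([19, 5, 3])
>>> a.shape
(23, 23)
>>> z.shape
(5, 5)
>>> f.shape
(23, 23)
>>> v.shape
(13, 19, 19, 19)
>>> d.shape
(23, 5)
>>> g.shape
(5, 23)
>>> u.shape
(19, 5, 3)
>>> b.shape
(23, 5)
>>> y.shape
(19, 7)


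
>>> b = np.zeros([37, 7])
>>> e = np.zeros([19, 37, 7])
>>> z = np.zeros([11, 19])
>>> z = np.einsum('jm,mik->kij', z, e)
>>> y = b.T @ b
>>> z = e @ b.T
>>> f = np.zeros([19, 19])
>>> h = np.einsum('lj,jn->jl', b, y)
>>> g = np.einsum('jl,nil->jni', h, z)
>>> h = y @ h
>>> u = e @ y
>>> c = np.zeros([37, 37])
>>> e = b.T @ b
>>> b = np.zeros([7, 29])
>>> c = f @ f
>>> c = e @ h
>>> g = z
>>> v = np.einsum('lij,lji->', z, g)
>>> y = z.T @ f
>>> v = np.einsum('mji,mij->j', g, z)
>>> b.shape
(7, 29)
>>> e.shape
(7, 7)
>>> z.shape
(19, 37, 37)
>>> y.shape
(37, 37, 19)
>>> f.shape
(19, 19)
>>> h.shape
(7, 37)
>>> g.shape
(19, 37, 37)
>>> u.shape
(19, 37, 7)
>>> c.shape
(7, 37)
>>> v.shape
(37,)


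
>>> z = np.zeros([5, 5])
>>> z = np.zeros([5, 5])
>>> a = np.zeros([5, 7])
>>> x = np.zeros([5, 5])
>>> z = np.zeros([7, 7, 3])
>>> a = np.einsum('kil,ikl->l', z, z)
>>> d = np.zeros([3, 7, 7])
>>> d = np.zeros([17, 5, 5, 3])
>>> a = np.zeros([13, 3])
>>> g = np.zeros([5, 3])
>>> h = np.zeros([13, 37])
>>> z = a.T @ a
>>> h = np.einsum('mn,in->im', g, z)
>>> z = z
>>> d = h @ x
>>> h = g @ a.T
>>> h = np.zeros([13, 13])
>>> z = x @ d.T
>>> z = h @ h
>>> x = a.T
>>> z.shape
(13, 13)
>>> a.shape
(13, 3)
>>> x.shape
(3, 13)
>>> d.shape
(3, 5)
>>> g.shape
(5, 3)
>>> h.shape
(13, 13)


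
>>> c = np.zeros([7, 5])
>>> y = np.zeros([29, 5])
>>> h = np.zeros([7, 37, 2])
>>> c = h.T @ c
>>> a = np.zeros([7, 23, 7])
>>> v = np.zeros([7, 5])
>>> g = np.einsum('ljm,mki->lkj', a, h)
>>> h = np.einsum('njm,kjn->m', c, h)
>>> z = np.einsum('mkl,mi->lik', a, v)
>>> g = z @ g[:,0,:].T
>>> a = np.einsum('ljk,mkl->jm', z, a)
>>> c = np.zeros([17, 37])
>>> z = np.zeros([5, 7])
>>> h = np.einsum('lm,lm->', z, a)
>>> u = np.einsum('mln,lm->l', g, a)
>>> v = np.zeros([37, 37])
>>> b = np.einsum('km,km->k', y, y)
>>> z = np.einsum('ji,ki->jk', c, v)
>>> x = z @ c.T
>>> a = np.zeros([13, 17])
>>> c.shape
(17, 37)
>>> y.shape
(29, 5)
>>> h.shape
()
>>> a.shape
(13, 17)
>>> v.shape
(37, 37)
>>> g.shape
(7, 5, 7)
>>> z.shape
(17, 37)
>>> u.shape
(5,)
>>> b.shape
(29,)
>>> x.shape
(17, 17)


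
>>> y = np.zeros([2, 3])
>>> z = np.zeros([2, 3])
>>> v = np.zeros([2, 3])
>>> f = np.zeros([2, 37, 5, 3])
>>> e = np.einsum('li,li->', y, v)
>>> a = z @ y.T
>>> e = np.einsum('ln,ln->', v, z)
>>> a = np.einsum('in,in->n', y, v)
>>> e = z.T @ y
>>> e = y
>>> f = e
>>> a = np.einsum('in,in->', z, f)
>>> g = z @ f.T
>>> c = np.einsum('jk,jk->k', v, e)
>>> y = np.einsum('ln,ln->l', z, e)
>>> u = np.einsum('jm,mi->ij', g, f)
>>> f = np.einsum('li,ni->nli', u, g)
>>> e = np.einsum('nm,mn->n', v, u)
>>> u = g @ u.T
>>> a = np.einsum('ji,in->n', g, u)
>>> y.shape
(2,)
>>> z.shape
(2, 3)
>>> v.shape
(2, 3)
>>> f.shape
(2, 3, 2)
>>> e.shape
(2,)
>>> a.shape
(3,)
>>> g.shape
(2, 2)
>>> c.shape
(3,)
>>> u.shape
(2, 3)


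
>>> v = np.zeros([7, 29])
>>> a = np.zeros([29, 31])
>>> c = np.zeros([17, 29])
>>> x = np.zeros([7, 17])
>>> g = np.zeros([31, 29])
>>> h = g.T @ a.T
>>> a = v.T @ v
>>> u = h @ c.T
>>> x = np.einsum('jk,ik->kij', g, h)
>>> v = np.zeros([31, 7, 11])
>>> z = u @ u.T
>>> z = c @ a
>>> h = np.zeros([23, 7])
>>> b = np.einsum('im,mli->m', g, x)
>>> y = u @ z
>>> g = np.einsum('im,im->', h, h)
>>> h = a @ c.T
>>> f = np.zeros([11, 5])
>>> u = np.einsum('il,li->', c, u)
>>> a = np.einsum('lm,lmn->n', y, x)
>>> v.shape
(31, 7, 11)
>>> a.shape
(31,)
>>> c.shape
(17, 29)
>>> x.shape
(29, 29, 31)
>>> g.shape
()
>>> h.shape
(29, 17)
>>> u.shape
()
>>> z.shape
(17, 29)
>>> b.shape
(29,)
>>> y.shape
(29, 29)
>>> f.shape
(11, 5)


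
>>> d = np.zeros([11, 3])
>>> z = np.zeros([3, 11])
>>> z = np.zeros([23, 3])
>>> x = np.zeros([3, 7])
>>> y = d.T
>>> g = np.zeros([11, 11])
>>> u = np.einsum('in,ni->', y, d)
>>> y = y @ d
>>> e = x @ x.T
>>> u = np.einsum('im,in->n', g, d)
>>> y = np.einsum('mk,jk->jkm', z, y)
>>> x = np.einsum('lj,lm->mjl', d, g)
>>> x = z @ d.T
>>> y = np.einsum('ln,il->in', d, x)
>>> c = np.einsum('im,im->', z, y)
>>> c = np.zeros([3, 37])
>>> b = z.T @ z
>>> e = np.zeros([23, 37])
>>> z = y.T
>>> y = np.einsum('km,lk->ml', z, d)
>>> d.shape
(11, 3)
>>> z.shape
(3, 23)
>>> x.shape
(23, 11)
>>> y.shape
(23, 11)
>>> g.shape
(11, 11)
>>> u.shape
(3,)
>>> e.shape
(23, 37)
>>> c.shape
(3, 37)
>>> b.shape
(3, 3)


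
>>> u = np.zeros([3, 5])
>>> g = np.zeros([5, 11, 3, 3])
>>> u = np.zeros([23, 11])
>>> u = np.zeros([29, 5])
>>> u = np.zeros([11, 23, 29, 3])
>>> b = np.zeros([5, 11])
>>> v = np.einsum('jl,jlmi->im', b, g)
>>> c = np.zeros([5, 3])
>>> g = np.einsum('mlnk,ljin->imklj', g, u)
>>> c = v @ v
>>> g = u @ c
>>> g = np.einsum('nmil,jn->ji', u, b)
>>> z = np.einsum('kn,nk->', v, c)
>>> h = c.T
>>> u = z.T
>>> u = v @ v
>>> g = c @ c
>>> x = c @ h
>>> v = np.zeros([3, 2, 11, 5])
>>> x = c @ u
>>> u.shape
(3, 3)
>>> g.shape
(3, 3)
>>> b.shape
(5, 11)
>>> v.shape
(3, 2, 11, 5)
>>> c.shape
(3, 3)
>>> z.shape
()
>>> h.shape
(3, 3)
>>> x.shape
(3, 3)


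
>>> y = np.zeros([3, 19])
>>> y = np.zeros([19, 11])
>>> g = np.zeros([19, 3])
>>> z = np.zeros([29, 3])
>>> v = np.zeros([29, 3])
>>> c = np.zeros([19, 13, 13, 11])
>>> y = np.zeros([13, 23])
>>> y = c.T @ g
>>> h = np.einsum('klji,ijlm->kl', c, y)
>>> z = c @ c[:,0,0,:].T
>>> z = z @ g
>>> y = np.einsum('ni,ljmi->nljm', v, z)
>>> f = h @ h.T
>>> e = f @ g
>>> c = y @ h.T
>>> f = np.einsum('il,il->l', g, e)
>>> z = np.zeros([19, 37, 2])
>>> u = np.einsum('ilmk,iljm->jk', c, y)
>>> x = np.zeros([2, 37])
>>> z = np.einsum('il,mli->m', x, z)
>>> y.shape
(29, 19, 13, 13)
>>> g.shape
(19, 3)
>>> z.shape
(19,)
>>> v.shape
(29, 3)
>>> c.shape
(29, 19, 13, 19)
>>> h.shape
(19, 13)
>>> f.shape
(3,)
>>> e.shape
(19, 3)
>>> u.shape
(13, 19)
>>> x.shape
(2, 37)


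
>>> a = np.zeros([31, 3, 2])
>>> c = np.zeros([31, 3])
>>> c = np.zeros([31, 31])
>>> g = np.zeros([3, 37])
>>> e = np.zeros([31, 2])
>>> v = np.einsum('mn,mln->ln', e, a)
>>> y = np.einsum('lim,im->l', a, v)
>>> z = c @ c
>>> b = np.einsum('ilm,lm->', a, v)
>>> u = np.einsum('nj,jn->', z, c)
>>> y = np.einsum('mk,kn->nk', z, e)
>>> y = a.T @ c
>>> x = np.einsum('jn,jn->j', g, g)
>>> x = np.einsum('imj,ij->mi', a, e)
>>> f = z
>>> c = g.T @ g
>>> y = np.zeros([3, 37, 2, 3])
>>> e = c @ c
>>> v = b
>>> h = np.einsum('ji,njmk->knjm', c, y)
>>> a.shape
(31, 3, 2)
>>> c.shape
(37, 37)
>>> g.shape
(3, 37)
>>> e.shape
(37, 37)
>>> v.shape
()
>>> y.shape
(3, 37, 2, 3)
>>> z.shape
(31, 31)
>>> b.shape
()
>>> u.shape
()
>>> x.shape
(3, 31)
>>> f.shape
(31, 31)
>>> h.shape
(3, 3, 37, 2)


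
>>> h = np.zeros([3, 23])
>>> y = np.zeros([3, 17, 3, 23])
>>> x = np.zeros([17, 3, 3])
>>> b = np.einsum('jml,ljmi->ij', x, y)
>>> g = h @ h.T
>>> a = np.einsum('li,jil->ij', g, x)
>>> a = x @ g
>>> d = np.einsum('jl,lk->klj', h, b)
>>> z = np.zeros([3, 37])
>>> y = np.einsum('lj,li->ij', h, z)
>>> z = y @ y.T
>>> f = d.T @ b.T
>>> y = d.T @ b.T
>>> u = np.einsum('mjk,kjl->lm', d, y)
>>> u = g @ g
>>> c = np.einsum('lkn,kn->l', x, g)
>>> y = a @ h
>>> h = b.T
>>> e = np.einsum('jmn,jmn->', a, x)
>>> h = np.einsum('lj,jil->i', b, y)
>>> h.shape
(3,)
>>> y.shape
(17, 3, 23)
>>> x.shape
(17, 3, 3)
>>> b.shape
(23, 17)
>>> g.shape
(3, 3)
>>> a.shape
(17, 3, 3)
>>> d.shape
(17, 23, 3)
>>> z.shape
(37, 37)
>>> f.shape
(3, 23, 23)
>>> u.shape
(3, 3)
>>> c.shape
(17,)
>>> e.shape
()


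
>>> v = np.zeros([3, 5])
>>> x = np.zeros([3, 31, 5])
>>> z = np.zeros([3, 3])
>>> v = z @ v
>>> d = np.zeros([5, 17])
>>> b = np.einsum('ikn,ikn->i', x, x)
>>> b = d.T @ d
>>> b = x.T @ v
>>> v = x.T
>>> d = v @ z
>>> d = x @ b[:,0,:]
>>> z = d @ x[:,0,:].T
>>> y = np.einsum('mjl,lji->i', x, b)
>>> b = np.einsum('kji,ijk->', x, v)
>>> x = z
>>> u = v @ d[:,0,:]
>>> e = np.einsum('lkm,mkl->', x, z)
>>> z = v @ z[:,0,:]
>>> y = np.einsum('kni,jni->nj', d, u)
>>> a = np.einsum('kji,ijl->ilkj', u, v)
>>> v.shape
(5, 31, 3)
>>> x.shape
(3, 31, 3)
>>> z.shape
(5, 31, 3)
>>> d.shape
(3, 31, 5)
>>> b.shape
()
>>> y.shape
(31, 5)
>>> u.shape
(5, 31, 5)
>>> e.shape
()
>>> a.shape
(5, 3, 5, 31)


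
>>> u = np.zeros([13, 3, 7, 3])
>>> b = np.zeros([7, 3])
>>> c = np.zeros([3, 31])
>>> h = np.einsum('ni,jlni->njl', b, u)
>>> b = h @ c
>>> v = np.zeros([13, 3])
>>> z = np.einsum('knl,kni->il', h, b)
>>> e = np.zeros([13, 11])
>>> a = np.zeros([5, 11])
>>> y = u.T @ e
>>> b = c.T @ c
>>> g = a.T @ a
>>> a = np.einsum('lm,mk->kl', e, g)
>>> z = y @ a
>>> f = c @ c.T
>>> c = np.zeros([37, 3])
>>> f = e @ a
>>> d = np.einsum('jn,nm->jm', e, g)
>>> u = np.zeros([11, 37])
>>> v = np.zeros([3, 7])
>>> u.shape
(11, 37)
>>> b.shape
(31, 31)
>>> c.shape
(37, 3)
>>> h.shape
(7, 13, 3)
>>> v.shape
(3, 7)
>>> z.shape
(3, 7, 3, 13)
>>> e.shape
(13, 11)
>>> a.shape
(11, 13)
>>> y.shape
(3, 7, 3, 11)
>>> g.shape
(11, 11)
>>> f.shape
(13, 13)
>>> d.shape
(13, 11)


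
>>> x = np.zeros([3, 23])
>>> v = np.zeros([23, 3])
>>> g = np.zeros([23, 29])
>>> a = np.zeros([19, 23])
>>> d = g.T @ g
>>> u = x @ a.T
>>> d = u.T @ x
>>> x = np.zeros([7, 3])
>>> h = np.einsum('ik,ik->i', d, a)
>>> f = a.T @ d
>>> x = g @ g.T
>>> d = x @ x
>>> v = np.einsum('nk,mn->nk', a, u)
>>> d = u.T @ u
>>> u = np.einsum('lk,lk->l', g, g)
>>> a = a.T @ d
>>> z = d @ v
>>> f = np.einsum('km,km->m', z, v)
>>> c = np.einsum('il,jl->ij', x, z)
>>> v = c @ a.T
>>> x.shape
(23, 23)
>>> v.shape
(23, 23)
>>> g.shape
(23, 29)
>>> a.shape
(23, 19)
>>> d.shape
(19, 19)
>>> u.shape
(23,)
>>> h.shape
(19,)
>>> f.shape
(23,)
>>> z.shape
(19, 23)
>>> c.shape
(23, 19)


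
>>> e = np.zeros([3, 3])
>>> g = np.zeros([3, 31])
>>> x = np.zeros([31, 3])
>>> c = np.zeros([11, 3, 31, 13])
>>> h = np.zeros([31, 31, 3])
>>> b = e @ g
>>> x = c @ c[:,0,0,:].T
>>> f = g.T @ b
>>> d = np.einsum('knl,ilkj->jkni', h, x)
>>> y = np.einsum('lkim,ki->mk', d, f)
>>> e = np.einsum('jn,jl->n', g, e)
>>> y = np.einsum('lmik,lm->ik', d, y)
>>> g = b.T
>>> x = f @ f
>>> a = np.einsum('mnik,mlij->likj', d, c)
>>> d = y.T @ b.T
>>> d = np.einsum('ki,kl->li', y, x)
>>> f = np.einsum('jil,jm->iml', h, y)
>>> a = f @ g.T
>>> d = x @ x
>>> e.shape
(31,)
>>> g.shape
(31, 3)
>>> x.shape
(31, 31)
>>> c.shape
(11, 3, 31, 13)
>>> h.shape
(31, 31, 3)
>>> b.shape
(3, 31)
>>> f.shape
(31, 11, 3)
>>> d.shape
(31, 31)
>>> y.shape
(31, 11)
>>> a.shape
(31, 11, 31)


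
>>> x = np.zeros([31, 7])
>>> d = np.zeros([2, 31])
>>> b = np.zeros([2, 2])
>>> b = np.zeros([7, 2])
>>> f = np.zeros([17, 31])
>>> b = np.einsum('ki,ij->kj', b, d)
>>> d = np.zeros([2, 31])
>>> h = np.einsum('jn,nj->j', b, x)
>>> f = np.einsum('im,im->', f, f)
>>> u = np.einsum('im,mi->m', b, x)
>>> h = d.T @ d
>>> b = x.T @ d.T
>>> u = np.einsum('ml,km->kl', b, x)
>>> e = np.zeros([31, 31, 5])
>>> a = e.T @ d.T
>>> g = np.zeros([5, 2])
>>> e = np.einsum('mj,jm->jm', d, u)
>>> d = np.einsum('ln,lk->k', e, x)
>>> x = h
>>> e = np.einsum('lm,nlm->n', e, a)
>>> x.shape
(31, 31)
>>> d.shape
(7,)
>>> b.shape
(7, 2)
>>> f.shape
()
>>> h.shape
(31, 31)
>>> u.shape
(31, 2)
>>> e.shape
(5,)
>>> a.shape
(5, 31, 2)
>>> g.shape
(5, 2)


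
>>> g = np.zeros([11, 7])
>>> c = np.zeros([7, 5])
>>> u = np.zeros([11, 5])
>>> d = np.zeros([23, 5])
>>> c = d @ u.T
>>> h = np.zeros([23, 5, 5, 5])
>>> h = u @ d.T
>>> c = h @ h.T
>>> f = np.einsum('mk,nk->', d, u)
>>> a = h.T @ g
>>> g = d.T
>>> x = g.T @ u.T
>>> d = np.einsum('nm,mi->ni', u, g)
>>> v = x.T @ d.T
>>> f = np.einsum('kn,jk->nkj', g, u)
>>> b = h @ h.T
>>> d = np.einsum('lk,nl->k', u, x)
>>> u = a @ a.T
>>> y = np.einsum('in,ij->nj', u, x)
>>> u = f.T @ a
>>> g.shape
(5, 23)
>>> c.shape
(11, 11)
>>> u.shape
(11, 5, 7)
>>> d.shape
(5,)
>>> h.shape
(11, 23)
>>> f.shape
(23, 5, 11)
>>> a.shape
(23, 7)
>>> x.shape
(23, 11)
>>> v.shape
(11, 11)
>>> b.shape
(11, 11)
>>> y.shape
(23, 11)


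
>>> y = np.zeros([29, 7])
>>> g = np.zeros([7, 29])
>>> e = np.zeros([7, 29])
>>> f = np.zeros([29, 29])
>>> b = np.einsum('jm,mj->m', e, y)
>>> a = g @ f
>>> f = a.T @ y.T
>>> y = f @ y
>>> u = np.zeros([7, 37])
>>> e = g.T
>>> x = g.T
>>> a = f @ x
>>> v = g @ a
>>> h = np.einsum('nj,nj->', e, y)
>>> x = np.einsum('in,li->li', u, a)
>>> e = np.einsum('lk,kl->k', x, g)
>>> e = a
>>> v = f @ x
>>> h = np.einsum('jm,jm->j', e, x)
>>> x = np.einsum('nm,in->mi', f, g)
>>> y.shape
(29, 7)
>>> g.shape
(7, 29)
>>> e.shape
(29, 7)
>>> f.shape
(29, 29)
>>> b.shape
(29,)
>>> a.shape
(29, 7)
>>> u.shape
(7, 37)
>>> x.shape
(29, 7)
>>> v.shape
(29, 7)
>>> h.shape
(29,)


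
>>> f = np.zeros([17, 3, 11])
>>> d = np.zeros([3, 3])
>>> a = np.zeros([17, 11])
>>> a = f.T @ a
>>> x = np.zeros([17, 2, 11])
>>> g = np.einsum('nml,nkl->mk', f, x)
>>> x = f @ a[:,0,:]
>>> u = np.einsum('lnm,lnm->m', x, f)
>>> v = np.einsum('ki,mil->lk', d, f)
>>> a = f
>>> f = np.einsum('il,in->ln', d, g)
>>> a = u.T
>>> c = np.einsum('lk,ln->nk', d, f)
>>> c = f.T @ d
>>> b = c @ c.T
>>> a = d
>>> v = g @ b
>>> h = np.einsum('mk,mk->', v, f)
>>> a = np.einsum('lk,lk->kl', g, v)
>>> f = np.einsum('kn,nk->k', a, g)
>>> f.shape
(2,)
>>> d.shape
(3, 3)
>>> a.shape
(2, 3)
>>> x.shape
(17, 3, 11)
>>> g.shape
(3, 2)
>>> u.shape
(11,)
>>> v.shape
(3, 2)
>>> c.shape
(2, 3)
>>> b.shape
(2, 2)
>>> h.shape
()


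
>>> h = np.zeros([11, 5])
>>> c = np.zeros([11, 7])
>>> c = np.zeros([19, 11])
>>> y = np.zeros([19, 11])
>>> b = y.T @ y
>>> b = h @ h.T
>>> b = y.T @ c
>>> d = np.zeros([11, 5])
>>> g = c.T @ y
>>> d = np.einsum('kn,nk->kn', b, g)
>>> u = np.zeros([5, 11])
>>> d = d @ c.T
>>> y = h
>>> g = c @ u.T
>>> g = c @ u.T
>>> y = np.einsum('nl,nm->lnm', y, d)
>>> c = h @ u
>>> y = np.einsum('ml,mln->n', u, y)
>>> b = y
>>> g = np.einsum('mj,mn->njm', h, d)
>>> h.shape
(11, 5)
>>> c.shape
(11, 11)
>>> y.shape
(19,)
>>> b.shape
(19,)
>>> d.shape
(11, 19)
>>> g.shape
(19, 5, 11)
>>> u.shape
(5, 11)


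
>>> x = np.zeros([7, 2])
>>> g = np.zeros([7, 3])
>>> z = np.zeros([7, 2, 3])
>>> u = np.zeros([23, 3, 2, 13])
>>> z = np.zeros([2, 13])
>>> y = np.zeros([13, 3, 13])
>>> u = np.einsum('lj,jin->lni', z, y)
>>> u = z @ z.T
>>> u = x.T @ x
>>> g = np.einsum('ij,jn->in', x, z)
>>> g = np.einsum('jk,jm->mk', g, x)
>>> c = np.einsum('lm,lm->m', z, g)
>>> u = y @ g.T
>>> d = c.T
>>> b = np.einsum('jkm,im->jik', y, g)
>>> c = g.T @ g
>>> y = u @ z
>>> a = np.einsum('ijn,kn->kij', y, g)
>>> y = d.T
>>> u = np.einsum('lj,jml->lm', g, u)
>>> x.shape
(7, 2)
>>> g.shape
(2, 13)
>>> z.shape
(2, 13)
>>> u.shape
(2, 3)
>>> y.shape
(13,)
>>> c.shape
(13, 13)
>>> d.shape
(13,)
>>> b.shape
(13, 2, 3)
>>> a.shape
(2, 13, 3)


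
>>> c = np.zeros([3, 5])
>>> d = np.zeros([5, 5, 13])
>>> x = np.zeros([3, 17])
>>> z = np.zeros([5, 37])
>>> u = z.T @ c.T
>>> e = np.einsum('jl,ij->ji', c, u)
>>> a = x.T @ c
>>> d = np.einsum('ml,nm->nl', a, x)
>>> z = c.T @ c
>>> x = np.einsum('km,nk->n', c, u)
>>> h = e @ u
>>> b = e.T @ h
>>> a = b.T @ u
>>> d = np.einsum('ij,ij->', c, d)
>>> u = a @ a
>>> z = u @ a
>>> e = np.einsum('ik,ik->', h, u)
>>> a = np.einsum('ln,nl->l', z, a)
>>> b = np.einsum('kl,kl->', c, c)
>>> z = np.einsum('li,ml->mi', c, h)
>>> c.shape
(3, 5)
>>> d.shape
()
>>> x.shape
(37,)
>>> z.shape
(3, 5)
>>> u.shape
(3, 3)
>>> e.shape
()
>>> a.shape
(3,)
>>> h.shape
(3, 3)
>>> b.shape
()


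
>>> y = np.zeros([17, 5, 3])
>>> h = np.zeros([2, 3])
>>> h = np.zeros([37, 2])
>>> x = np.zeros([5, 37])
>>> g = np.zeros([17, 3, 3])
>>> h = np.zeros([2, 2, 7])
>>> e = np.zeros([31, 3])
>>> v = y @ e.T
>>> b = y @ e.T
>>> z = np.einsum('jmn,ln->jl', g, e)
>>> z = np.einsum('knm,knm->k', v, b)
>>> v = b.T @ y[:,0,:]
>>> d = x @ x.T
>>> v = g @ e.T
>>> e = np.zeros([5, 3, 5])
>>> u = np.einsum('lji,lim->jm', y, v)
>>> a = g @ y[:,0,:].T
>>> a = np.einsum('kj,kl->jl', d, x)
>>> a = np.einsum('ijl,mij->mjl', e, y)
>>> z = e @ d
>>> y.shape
(17, 5, 3)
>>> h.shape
(2, 2, 7)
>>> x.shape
(5, 37)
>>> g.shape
(17, 3, 3)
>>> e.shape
(5, 3, 5)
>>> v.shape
(17, 3, 31)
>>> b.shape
(17, 5, 31)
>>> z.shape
(5, 3, 5)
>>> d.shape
(5, 5)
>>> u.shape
(5, 31)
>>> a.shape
(17, 3, 5)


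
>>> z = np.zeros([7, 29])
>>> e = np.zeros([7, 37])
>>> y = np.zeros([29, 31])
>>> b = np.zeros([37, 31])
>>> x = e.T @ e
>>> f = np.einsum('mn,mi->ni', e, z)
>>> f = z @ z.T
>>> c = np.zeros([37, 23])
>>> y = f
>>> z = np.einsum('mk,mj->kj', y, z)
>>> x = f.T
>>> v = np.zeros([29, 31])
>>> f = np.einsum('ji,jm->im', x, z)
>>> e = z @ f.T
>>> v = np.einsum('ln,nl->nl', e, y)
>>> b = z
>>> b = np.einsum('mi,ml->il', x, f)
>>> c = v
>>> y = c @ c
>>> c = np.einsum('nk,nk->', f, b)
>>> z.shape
(7, 29)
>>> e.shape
(7, 7)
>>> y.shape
(7, 7)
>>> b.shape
(7, 29)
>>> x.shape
(7, 7)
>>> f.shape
(7, 29)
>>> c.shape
()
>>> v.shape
(7, 7)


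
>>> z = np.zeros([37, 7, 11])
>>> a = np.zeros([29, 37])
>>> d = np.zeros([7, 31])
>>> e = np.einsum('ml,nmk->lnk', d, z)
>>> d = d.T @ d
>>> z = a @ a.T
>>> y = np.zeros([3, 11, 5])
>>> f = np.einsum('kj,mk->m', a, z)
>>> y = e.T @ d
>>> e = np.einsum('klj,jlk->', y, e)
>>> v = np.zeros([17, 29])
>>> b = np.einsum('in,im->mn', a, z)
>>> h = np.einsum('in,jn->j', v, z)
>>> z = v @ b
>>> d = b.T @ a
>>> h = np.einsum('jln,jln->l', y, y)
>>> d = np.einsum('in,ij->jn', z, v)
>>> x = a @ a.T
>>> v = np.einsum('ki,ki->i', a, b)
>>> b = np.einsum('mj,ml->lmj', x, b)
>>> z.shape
(17, 37)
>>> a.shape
(29, 37)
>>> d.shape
(29, 37)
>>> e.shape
()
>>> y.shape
(11, 37, 31)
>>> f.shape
(29,)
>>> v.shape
(37,)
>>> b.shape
(37, 29, 29)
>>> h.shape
(37,)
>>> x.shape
(29, 29)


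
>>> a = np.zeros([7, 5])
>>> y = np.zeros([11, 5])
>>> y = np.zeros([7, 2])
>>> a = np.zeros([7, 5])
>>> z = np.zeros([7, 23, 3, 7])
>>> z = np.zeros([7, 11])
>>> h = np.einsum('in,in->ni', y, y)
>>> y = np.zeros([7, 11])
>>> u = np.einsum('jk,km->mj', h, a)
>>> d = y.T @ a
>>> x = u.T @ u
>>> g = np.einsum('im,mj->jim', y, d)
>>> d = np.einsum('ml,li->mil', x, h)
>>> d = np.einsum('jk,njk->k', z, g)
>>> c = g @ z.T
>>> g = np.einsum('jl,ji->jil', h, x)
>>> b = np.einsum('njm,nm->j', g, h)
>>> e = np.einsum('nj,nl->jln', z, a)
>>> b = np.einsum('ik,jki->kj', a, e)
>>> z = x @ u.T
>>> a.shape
(7, 5)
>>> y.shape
(7, 11)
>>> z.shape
(2, 5)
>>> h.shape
(2, 7)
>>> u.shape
(5, 2)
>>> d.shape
(11,)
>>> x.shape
(2, 2)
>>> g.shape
(2, 2, 7)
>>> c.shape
(5, 7, 7)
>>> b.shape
(5, 11)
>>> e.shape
(11, 5, 7)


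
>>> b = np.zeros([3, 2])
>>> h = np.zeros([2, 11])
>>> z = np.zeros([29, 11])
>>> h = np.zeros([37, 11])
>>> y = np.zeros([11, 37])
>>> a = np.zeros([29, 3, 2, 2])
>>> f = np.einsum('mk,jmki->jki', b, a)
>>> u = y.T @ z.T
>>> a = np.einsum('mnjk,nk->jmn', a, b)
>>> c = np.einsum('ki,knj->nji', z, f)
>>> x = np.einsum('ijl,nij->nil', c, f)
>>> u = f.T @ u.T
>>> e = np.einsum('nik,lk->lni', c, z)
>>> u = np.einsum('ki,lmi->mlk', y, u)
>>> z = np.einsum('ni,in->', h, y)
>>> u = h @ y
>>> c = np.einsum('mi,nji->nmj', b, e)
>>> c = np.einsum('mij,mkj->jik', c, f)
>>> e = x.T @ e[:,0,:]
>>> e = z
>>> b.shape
(3, 2)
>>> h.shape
(37, 11)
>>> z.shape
()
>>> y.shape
(11, 37)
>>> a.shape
(2, 29, 3)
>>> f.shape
(29, 2, 2)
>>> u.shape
(37, 37)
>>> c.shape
(2, 3, 2)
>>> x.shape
(29, 2, 11)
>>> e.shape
()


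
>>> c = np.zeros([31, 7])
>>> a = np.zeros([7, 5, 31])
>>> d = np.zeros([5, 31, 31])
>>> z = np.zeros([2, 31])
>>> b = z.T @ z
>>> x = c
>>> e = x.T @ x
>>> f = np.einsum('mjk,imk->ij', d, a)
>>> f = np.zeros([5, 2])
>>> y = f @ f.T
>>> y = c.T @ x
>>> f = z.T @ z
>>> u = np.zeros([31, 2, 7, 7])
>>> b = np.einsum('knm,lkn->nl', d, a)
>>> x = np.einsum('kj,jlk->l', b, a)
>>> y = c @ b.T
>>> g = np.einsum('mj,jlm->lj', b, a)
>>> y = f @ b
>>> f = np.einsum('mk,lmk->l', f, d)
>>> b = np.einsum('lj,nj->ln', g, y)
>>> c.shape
(31, 7)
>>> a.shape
(7, 5, 31)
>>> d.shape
(5, 31, 31)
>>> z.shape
(2, 31)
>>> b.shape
(5, 31)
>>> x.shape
(5,)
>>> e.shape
(7, 7)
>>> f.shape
(5,)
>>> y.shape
(31, 7)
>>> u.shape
(31, 2, 7, 7)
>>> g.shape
(5, 7)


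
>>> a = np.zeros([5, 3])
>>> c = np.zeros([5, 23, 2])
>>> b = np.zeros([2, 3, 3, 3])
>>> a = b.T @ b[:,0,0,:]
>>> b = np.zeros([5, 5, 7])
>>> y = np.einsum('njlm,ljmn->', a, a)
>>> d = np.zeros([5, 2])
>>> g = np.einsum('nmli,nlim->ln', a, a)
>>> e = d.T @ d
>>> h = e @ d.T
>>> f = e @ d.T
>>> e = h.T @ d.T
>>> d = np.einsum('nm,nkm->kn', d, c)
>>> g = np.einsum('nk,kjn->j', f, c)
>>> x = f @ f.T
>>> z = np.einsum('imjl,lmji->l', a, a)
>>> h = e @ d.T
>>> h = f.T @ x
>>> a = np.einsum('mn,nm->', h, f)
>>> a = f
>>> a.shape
(2, 5)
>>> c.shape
(5, 23, 2)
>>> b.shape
(5, 5, 7)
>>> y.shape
()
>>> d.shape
(23, 5)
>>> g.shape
(23,)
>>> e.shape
(5, 5)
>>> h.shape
(5, 2)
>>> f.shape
(2, 5)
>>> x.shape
(2, 2)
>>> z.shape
(3,)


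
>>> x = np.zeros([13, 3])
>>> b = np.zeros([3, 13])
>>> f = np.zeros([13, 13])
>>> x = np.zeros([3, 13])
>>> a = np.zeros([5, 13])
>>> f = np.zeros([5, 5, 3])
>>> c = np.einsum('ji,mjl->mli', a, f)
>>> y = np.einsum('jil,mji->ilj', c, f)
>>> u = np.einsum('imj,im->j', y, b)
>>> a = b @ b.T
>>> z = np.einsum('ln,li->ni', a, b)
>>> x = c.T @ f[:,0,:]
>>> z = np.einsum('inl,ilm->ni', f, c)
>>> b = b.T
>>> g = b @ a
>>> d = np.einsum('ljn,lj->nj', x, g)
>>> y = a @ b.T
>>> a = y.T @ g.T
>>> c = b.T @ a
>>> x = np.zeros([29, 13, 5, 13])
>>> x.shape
(29, 13, 5, 13)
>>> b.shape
(13, 3)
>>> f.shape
(5, 5, 3)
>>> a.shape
(13, 13)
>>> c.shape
(3, 13)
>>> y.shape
(3, 13)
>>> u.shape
(5,)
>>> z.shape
(5, 5)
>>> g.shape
(13, 3)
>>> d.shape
(3, 3)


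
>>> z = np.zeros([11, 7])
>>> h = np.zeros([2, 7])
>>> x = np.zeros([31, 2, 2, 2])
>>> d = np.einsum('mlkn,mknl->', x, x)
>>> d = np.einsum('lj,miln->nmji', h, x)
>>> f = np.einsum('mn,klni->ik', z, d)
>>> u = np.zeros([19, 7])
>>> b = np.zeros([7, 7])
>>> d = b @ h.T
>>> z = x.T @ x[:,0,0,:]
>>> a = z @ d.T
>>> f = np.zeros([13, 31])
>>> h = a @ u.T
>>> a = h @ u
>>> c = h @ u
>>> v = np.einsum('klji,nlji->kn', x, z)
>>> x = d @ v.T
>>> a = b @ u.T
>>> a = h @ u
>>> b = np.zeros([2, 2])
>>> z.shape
(2, 2, 2, 2)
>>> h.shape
(2, 2, 2, 19)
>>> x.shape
(7, 31)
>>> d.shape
(7, 2)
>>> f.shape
(13, 31)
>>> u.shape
(19, 7)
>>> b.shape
(2, 2)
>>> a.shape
(2, 2, 2, 7)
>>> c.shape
(2, 2, 2, 7)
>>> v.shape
(31, 2)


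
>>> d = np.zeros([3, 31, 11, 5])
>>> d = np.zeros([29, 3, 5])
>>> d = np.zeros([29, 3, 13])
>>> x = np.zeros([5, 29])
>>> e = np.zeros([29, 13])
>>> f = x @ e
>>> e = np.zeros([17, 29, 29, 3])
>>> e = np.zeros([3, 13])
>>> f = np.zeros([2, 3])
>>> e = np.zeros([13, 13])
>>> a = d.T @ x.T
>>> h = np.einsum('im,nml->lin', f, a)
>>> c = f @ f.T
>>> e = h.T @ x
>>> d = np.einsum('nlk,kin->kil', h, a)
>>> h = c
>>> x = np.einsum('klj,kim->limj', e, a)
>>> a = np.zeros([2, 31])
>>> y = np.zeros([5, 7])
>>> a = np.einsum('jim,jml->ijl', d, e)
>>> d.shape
(13, 3, 2)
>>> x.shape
(2, 3, 5, 29)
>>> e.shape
(13, 2, 29)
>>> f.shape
(2, 3)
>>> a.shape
(3, 13, 29)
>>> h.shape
(2, 2)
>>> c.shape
(2, 2)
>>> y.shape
(5, 7)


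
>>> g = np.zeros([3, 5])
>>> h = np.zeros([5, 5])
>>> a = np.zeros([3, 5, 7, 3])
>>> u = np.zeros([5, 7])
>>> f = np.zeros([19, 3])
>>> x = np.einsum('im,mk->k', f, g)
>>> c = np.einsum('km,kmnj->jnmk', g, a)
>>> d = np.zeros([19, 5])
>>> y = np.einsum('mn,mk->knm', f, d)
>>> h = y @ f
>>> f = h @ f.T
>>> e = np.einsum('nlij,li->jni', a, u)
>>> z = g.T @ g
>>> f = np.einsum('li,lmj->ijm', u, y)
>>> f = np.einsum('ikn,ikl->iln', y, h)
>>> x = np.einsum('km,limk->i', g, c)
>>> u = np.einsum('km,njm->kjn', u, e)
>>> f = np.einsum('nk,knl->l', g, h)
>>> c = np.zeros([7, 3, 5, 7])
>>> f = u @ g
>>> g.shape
(3, 5)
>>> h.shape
(5, 3, 3)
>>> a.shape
(3, 5, 7, 3)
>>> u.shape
(5, 3, 3)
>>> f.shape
(5, 3, 5)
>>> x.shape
(7,)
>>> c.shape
(7, 3, 5, 7)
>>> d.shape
(19, 5)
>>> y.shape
(5, 3, 19)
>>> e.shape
(3, 3, 7)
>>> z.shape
(5, 5)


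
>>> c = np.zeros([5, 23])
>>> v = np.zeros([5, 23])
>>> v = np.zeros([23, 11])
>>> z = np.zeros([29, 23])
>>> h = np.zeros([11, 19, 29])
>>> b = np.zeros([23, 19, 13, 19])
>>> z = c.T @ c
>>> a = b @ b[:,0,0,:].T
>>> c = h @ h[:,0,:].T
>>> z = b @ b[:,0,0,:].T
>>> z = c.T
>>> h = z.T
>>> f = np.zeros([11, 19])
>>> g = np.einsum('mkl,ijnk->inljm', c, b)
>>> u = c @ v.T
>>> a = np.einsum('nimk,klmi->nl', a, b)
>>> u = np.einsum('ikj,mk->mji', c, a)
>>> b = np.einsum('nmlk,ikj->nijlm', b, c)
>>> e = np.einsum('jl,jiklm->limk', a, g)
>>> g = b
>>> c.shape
(11, 19, 11)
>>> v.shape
(23, 11)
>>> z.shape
(11, 19, 11)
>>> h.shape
(11, 19, 11)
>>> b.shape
(23, 11, 11, 13, 19)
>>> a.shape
(23, 19)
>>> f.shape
(11, 19)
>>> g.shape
(23, 11, 11, 13, 19)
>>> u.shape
(23, 11, 11)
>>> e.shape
(19, 13, 11, 11)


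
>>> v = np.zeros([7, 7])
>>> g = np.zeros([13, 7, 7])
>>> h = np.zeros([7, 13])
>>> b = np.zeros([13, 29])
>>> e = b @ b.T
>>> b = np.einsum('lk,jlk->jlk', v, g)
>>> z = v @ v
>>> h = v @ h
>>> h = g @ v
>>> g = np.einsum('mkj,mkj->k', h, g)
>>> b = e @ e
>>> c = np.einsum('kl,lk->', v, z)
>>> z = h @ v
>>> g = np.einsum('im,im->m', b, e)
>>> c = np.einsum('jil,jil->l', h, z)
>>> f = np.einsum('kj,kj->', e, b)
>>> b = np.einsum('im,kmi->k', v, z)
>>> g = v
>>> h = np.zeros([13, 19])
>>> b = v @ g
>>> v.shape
(7, 7)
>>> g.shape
(7, 7)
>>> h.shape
(13, 19)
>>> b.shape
(7, 7)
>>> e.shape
(13, 13)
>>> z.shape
(13, 7, 7)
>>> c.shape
(7,)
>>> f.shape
()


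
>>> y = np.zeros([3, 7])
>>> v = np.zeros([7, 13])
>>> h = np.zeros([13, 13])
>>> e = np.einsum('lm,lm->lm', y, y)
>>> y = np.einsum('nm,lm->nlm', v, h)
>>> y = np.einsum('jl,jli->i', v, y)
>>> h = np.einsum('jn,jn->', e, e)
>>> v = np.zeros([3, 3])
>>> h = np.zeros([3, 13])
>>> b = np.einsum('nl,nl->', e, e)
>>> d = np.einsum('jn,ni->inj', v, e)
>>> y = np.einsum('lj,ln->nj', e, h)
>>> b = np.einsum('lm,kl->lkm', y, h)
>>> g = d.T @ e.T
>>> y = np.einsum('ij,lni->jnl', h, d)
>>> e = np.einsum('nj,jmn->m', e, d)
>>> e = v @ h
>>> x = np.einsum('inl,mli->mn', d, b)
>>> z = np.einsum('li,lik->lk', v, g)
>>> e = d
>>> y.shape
(13, 3, 7)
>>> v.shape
(3, 3)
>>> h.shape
(3, 13)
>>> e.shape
(7, 3, 3)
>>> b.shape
(13, 3, 7)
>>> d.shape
(7, 3, 3)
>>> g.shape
(3, 3, 3)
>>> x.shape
(13, 3)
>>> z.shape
(3, 3)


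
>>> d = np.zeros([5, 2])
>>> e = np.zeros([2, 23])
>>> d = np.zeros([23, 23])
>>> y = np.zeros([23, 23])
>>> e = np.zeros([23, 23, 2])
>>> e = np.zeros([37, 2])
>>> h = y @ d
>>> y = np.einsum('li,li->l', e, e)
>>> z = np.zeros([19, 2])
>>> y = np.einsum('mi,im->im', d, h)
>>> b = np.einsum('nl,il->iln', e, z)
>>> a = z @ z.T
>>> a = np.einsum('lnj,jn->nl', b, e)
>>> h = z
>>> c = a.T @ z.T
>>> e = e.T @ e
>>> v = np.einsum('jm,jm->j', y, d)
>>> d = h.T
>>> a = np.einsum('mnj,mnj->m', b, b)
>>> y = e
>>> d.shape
(2, 19)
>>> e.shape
(2, 2)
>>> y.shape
(2, 2)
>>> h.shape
(19, 2)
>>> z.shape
(19, 2)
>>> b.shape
(19, 2, 37)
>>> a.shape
(19,)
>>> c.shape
(19, 19)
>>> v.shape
(23,)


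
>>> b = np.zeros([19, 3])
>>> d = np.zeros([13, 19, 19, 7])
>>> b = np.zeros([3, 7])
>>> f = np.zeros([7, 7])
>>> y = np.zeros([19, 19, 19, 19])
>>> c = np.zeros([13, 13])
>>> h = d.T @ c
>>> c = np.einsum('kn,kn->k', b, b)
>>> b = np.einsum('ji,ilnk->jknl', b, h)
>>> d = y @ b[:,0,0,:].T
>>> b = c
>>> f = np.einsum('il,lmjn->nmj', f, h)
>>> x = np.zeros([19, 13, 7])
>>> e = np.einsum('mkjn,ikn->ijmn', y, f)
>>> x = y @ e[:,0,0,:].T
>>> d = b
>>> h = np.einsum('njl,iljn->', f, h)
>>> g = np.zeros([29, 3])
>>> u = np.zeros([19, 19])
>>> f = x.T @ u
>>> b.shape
(3,)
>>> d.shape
(3,)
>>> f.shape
(13, 19, 19, 19)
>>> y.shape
(19, 19, 19, 19)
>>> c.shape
(3,)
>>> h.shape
()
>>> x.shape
(19, 19, 19, 13)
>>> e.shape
(13, 19, 19, 19)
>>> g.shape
(29, 3)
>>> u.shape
(19, 19)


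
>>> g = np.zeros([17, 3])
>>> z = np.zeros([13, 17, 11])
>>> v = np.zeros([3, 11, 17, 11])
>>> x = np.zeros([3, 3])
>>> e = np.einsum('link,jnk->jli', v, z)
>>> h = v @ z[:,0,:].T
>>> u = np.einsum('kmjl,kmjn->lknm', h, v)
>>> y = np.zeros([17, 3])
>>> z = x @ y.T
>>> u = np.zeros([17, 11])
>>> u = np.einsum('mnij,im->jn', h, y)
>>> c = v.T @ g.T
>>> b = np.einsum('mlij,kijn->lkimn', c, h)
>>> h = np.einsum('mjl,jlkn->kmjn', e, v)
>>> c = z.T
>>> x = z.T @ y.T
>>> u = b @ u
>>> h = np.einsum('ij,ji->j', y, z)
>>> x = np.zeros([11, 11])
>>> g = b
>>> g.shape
(17, 3, 11, 11, 13)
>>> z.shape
(3, 17)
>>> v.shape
(3, 11, 17, 11)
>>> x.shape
(11, 11)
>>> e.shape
(13, 3, 11)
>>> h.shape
(3,)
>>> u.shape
(17, 3, 11, 11, 11)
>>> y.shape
(17, 3)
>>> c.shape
(17, 3)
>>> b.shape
(17, 3, 11, 11, 13)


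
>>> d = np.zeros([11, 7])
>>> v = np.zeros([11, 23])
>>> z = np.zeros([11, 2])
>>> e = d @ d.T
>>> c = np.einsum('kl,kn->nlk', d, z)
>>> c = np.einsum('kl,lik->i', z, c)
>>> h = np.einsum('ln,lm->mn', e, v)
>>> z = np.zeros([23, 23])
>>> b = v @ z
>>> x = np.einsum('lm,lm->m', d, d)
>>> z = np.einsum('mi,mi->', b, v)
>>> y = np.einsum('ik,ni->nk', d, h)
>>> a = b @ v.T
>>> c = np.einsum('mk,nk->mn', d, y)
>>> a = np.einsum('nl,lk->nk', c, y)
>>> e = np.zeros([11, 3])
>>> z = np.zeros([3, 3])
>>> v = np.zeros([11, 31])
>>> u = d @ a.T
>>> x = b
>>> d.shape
(11, 7)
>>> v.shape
(11, 31)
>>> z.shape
(3, 3)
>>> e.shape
(11, 3)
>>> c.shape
(11, 23)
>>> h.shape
(23, 11)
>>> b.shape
(11, 23)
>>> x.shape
(11, 23)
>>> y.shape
(23, 7)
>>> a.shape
(11, 7)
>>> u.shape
(11, 11)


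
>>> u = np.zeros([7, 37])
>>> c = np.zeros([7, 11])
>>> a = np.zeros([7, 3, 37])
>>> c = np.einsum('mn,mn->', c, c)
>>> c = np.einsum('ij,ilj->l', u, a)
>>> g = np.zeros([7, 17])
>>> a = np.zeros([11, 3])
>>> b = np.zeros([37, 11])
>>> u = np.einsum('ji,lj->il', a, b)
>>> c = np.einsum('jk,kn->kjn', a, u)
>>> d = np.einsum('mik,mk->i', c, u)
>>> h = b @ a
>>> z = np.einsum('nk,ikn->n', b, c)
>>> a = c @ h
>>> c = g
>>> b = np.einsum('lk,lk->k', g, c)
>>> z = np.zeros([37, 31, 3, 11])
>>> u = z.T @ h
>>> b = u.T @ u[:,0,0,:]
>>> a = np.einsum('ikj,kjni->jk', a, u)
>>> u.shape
(11, 3, 31, 3)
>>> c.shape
(7, 17)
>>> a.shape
(3, 11)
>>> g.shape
(7, 17)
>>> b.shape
(3, 31, 3, 3)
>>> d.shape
(11,)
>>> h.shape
(37, 3)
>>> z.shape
(37, 31, 3, 11)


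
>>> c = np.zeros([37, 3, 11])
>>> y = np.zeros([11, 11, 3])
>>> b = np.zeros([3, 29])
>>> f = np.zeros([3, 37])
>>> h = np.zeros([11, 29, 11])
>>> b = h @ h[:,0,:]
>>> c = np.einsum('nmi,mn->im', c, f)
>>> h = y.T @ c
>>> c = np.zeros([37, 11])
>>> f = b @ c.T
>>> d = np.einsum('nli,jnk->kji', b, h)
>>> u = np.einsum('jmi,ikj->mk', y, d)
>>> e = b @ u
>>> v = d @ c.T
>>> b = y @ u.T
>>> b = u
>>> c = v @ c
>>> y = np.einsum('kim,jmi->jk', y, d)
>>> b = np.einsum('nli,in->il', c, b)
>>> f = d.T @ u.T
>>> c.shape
(3, 3, 11)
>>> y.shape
(3, 11)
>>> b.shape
(11, 3)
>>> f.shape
(11, 3, 11)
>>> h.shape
(3, 11, 3)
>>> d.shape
(3, 3, 11)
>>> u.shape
(11, 3)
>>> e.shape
(11, 29, 3)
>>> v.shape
(3, 3, 37)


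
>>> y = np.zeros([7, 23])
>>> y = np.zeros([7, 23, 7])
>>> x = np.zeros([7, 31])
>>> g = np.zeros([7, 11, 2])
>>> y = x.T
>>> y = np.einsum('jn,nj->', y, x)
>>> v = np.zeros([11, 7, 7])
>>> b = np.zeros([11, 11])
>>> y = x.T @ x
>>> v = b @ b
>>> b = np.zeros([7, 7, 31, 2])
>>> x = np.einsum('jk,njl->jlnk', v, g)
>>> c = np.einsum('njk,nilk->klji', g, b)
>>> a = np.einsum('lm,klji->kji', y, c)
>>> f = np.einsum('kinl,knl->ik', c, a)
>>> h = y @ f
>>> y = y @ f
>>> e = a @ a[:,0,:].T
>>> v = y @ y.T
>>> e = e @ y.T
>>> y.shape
(31, 2)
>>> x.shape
(11, 2, 7, 11)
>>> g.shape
(7, 11, 2)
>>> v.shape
(31, 31)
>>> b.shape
(7, 7, 31, 2)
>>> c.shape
(2, 31, 11, 7)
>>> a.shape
(2, 11, 7)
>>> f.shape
(31, 2)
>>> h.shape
(31, 2)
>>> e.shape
(2, 11, 31)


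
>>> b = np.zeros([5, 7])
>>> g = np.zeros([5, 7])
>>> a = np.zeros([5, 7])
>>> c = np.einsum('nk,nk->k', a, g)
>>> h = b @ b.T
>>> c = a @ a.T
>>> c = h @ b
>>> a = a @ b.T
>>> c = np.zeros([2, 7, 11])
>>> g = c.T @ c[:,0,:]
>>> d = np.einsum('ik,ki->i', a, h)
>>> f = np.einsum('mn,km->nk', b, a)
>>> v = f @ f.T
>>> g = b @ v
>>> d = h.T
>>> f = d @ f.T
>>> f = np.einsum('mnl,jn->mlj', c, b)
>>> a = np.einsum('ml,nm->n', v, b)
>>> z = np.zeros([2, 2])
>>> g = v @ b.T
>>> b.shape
(5, 7)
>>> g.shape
(7, 5)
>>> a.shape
(5,)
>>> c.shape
(2, 7, 11)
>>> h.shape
(5, 5)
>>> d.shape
(5, 5)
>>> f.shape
(2, 11, 5)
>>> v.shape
(7, 7)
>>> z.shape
(2, 2)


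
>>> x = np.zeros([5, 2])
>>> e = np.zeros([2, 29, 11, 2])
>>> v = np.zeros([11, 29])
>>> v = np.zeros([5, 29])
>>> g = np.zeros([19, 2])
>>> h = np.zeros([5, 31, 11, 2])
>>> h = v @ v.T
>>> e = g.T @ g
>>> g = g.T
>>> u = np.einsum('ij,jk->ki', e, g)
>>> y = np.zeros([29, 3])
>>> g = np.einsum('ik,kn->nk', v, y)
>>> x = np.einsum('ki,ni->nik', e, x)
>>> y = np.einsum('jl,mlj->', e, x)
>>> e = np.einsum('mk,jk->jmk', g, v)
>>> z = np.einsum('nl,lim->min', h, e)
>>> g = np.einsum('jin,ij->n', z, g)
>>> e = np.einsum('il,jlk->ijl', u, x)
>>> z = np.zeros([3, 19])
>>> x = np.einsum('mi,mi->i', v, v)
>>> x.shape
(29,)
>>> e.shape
(19, 5, 2)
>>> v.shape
(5, 29)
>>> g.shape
(5,)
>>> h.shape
(5, 5)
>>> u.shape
(19, 2)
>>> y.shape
()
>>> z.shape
(3, 19)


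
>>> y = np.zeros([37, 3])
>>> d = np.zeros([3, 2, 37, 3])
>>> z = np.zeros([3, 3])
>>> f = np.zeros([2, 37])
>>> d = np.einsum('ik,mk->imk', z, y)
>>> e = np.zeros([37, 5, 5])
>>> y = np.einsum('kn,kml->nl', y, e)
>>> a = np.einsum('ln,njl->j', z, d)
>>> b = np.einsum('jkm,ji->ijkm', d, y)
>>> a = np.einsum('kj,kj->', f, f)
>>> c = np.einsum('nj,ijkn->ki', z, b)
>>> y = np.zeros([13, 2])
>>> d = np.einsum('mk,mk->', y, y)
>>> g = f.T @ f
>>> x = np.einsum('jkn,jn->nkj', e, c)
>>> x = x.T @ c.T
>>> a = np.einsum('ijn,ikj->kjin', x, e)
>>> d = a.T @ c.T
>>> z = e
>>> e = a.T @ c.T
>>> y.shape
(13, 2)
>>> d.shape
(37, 37, 5, 37)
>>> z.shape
(37, 5, 5)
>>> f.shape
(2, 37)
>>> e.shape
(37, 37, 5, 37)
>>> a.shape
(5, 5, 37, 37)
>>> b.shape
(5, 3, 37, 3)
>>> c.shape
(37, 5)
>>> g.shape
(37, 37)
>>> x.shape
(37, 5, 37)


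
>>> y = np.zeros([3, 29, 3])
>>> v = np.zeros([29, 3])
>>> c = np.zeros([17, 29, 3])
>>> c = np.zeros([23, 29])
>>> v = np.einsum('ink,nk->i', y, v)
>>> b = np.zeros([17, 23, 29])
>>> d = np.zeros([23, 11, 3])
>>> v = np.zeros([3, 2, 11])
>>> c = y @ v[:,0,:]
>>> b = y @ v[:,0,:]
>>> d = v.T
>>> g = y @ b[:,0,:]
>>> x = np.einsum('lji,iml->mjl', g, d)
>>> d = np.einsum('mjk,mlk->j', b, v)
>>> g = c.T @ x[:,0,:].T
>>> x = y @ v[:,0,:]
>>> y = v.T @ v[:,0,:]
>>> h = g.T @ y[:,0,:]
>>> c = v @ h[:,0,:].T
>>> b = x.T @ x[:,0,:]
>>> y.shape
(11, 2, 11)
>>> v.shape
(3, 2, 11)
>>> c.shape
(3, 2, 2)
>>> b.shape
(11, 29, 11)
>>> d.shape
(29,)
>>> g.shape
(11, 29, 2)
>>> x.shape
(3, 29, 11)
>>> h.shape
(2, 29, 11)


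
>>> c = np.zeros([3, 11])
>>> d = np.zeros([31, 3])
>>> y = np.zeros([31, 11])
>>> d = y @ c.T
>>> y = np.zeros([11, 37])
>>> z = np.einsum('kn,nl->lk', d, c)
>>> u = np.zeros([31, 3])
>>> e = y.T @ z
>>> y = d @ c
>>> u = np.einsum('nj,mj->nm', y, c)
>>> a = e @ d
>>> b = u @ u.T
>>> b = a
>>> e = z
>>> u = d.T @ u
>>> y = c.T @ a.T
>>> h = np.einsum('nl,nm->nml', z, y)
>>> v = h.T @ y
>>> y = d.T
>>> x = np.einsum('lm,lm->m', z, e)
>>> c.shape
(3, 11)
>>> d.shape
(31, 3)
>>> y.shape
(3, 31)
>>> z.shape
(11, 31)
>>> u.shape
(3, 3)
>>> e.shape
(11, 31)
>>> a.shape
(37, 3)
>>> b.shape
(37, 3)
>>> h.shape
(11, 37, 31)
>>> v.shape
(31, 37, 37)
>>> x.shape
(31,)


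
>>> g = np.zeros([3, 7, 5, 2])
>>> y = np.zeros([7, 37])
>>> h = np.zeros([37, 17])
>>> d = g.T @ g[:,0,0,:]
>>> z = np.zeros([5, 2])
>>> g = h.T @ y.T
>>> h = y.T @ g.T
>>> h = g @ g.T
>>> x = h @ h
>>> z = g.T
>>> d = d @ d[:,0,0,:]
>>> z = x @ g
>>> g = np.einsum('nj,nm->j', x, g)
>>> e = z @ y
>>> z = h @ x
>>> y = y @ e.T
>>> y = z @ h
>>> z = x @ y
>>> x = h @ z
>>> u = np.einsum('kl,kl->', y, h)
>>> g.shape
(17,)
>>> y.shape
(17, 17)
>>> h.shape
(17, 17)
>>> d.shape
(2, 5, 7, 2)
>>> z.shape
(17, 17)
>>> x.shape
(17, 17)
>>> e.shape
(17, 37)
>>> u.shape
()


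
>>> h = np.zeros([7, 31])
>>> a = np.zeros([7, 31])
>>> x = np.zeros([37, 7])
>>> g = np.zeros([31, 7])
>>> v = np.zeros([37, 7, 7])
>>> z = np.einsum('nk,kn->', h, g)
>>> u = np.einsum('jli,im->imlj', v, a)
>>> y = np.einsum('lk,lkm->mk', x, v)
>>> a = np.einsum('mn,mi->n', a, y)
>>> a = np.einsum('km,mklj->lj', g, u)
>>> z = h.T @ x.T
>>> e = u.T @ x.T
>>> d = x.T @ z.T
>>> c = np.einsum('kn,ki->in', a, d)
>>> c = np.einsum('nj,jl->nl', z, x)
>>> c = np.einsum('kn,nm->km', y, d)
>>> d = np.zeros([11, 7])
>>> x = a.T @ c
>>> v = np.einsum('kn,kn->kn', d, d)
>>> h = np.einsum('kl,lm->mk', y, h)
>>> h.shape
(31, 7)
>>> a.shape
(7, 37)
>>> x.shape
(37, 31)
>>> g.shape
(31, 7)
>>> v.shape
(11, 7)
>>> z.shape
(31, 37)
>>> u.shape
(7, 31, 7, 37)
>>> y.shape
(7, 7)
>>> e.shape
(37, 7, 31, 37)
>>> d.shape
(11, 7)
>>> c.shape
(7, 31)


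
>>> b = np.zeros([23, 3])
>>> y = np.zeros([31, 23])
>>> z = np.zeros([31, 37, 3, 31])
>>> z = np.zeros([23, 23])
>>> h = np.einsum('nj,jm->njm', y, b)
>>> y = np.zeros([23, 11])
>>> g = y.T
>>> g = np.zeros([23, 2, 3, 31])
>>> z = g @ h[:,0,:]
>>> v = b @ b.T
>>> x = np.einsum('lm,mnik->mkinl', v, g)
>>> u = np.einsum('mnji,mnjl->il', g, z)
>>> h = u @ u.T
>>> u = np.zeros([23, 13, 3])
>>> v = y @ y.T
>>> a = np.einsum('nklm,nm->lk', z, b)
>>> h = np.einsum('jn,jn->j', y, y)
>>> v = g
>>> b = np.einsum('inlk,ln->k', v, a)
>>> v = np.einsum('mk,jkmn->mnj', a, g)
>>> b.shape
(31,)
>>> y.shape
(23, 11)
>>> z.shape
(23, 2, 3, 3)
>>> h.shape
(23,)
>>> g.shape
(23, 2, 3, 31)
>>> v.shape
(3, 31, 23)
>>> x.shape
(23, 31, 3, 2, 23)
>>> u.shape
(23, 13, 3)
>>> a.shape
(3, 2)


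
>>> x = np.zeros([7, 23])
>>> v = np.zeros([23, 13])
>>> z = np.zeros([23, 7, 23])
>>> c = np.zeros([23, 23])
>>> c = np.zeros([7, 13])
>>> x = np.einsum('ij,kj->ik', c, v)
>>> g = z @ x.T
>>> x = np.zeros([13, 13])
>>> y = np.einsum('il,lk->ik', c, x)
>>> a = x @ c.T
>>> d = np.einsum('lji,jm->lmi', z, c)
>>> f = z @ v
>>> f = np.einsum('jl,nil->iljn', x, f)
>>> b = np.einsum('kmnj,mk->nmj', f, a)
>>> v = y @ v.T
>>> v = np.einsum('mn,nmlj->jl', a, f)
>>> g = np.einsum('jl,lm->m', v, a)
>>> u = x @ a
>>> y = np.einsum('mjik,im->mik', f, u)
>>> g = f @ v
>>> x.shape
(13, 13)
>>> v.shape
(23, 13)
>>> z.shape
(23, 7, 23)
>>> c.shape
(7, 13)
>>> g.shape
(7, 13, 13, 13)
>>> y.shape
(7, 13, 23)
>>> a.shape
(13, 7)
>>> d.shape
(23, 13, 23)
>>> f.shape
(7, 13, 13, 23)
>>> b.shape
(13, 13, 23)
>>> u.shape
(13, 7)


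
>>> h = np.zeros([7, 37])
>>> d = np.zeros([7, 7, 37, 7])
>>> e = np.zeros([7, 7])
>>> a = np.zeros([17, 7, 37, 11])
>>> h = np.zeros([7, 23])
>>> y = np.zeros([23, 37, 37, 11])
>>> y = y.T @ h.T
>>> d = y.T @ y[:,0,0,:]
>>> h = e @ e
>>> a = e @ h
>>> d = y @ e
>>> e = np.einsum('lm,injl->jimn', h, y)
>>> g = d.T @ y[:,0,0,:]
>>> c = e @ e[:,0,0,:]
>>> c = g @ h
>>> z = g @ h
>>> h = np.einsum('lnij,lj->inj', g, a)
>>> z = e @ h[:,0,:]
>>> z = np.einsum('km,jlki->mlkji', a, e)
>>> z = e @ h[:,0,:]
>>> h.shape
(37, 37, 7)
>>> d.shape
(11, 37, 37, 7)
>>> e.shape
(37, 11, 7, 37)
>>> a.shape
(7, 7)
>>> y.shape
(11, 37, 37, 7)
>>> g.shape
(7, 37, 37, 7)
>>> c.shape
(7, 37, 37, 7)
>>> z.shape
(37, 11, 7, 7)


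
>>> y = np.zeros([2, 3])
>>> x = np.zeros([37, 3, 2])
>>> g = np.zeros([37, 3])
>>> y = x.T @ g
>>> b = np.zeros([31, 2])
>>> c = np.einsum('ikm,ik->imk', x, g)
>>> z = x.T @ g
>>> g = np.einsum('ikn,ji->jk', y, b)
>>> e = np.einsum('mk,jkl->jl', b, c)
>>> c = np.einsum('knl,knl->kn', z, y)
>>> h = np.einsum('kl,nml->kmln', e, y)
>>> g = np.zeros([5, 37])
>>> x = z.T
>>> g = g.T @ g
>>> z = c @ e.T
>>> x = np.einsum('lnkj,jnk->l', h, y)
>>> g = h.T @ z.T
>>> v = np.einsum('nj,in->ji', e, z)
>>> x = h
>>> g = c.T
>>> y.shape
(2, 3, 3)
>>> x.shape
(37, 3, 3, 2)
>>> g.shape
(3, 2)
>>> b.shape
(31, 2)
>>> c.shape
(2, 3)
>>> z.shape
(2, 37)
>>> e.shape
(37, 3)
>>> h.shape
(37, 3, 3, 2)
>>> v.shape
(3, 2)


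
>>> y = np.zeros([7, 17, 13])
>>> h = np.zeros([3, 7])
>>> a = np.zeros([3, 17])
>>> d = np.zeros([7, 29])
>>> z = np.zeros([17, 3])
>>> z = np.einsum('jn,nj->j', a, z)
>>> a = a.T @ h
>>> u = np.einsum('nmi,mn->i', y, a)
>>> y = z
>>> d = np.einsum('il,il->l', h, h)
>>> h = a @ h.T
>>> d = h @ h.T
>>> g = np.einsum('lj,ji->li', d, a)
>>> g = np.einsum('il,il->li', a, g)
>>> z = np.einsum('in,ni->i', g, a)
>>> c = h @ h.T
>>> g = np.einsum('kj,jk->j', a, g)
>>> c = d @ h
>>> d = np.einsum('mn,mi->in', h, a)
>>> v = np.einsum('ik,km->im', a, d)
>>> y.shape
(3,)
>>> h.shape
(17, 3)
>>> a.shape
(17, 7)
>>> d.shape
(7, 3)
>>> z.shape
(7,)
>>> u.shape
(13,)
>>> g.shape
(7,)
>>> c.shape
(17, 3)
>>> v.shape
(17, 3)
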